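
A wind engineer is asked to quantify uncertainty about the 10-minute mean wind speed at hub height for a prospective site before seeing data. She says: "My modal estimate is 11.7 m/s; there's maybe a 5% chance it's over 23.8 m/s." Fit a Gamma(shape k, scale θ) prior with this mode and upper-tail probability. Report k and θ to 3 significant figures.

k ≈ 6.49, θ ≈ 2.13

Gamma(k,θ) with k>1 has mode (k−1)θ, so θ = 11.7/(k−1).
Need P(X < 23.8) = 0.95 with θ tied to k this way. Start at k = 2, θ = 11.7: P(X<23.8) ≈ 0.603.
Too low — raise k to concentrate. Iterating converges to k ≈ 6.49.
Then θ = 11.7/(6.49−1) ≈ 2.13.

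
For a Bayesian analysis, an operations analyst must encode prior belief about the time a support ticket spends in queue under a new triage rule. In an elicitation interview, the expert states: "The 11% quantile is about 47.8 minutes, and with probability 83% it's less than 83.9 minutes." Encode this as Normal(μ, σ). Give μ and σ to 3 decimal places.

μ = 68.104, σ = 16.554

The p-quantile of Normal(μ,σ) is μ + z_p·σ, with z_{0.11} = -1.227 and z_{0.83} = 0.9542.
Eliminate σ: μ = (z₂·x₁ − z₁·x₂)/(z₂ − z₁) = (0.9542·47.8 − (-1.227)·83.9)/2.181 = 68.104.
Then σ = (x₂ − x₁)/(z₂ − z₁) = (83.9 − 47.8)/2.181 = 16.554.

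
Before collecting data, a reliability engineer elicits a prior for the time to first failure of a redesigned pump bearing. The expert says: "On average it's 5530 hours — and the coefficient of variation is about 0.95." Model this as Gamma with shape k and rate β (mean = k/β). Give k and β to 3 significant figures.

For Gamma(k, rate β): mean = k/β, variance = k/β², so CV = 1/√k.
CV = 0.95, hence k = 1/CV² = 1.11.
Then β = k/mean = 1.11/5530 = 0.0002.

k ≈ 1.11, β ≈ 0.0002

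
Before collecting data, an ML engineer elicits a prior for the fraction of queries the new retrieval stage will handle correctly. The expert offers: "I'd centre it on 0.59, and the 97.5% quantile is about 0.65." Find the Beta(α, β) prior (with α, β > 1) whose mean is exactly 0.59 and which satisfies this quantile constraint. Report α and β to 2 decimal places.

With mean 0.59 fixed, write α = 0.59s, β = 0.41s where s = α+β.
Need P(θ < 0.65) = 0.975 under Beta(0.59s, 0.41s). Normal approximation: (q−m)/√(m(1−m)/s) ≈ z_{0.975} = 1.96, so s ≈ 0.59·0.41·(1.96)²/(0.65−0.59)² = 258.1.
At s = 258.1: P(θ<0.65) ≈ 0.977. Adjusting to match 0.975 gives s ≈ 250.93.
So α = 0.59·250.93 ≈ 148.05, β = 0.41·250.93 ≈ 102.88.

α ≈ 148.05, β ≈ 102.88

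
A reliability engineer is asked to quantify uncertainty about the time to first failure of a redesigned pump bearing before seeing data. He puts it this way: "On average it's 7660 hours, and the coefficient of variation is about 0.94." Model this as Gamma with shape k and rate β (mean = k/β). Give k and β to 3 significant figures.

For Gamma(k, rate β): mean = k/β, variance = k/β², so CV = 1/√k.
CV = 0.94, hence k = 1/CV² = 1.13.
Then β = k/mean = 1.13/7660 = 0.000148.

k ≈ 1.13, β ≈ 0.000148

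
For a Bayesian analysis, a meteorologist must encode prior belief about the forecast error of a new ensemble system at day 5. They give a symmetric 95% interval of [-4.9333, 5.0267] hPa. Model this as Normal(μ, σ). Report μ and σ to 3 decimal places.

μ = 0.047, σ = 2.541

A symmetric 95% interval runs μ ± z·σ with z = 1.96.
Half-width = 4.98, so σ = 4.98/1.96 = 2.541.
μ is the interval midpoint, 0.047.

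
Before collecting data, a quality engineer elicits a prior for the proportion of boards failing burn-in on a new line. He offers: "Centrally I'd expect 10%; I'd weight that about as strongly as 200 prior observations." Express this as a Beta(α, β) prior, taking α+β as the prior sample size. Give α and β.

α = 20, β = 180

Under the effective-sample-size interpretation, Beta(α, β) has prior mean α/(α+β) and prior sample size α+β.
So α+β = 200 and α/(α+β) = 0.1, giving α = 0.1·200 = 20 and β = 200 − 20 = 180.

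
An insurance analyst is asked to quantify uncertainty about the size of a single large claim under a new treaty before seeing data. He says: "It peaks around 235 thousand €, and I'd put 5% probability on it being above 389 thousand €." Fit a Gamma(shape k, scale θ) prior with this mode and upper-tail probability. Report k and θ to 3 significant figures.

Gamma(k,θ) with k>1 has mode (k−1)θ, so θ = 235/(k−1).
Need P(X < 389) = 0.95 with θ tied to k this way. Start at k = 2, θ = 235: P(X<389) ≈ 0.493.
Too low — raise k to concentrate. Iterating converges to k ≈ 12.
Then θ = 235/(12−1) ≈ 21.4.

k ≈ 12, θ ≈ 21.4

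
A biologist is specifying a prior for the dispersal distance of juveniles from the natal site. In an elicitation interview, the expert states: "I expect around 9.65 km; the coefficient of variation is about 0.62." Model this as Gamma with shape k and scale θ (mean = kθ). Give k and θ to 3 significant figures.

k ≈ 2.6, θ ≈ 3.71

For Gamma(k, scale θ): mean = kθ, variance = kθ², so CV = 1/√k.
CV = 0.62, hence k = 1/CV² = 2.6.
Then θ = mean/k = 9.65/2.6 = 3.71.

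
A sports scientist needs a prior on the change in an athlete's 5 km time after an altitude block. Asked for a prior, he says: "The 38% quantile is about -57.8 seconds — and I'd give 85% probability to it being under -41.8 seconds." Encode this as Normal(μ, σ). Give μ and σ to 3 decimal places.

For Normal(μ,σ), the p-quantile is μ + z_p·σ. Here z_{0.38} = -0.3055, z_{0.85} = 1.036.
So -57.8 = μ − 0.3055σ and -41.8 = μ + 1.036σ.
Subtracting: σ = (-41.8 − -57.8)/(1.036 − (-0.3055)) = 11.923.
Then μ = -57.8 − (-0.3055)·11.923 = -54.158.

μ = -54.158, σ = 11.923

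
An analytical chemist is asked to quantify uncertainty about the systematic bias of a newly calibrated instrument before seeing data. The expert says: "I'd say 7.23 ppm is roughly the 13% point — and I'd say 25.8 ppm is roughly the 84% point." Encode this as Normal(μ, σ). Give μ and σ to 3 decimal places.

μ = 17.093, σ = 8.756

The p-quantile of Normal(μ,σ) is μ + z_p·σ, with z_{0.13} = -1.126 and z_{0.84} = 0.9945.
Eliminate σ: μ = (z₂·x₁ − z₁·x₂)/(z₂ − z₁) = (0.9945·7.23 − (-1.126)·25.8)/2.121 = 17.093.
Then σ = (x₂ − x₁)/(z₂ − z₁) = (25.8 − 7.23)/2.121 = 8.756.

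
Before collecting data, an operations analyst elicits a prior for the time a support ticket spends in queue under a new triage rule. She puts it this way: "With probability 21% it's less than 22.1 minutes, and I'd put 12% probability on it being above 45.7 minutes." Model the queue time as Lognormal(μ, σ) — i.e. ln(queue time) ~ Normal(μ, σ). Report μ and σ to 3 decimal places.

If T ~ Lognormal(μ,σ) then ln T ~ Normal(μ,σ), so the p-quantile of ln T is μ + z_p·σ.
ln(22.1) = 3.096 and ln(45.7) = 3.822; z_{0.21} = -0.8064, z_{0.88} = 1.175.
σ = (3.822 − 3.096)/(1.175 − (-0.8064)) = 0.367.
μ = 3.096 − (-0.8064)·0.367 = 3.391.

μ ≈ 3.391, σ ≈ 0.367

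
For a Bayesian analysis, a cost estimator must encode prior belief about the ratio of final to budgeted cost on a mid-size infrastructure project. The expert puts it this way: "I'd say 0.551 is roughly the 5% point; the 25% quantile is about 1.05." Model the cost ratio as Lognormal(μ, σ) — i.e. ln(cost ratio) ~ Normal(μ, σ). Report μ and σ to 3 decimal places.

μ ≈ 0.497, σ ≈ 0.665

If T ~ Lognormal(μ,σ) then ln T ~ Normal(μ,σ), so the p-quantile of ln T is μ + z_p·σ.
ln(0.551) = -0.596 and ln(1.05) = 0.04879; z_{0.05} = -1.645, z_{0.25} = -0.6745.
σ = (0.04879 − -0.596)/(-0.6745 − (-1.645)) = 0.665.
μ = -0.596 − (-1.645)·0.665 = 0.497.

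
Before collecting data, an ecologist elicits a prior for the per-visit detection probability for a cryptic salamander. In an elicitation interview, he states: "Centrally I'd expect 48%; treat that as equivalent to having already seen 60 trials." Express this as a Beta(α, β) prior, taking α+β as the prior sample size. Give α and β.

Under the effective-sample-size interpretation, Beta(α, β) has prior mean α/(α+β) and prior sample size α+β.
So α+β = 60 and α/(α+β) = 0.48, giving α = 0.48·60 = 28.8 and β = 60 − 28.8 = 31.2.

α = 28.8, β = 31.2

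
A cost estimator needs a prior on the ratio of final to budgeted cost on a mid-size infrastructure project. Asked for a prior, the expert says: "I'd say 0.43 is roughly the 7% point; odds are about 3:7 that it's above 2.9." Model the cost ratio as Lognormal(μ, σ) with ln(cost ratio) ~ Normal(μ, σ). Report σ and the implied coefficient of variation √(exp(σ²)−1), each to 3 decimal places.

σ ≈ 0.954, CV ≈ 1.219

If T ~ Lognormal(μ,σ) then ln T ~ Normal(μ,σ), so the p-quantile of ln T is μ + z_p·σ.
ln(0.43) = -0.844 and ln(2.9) = 1.065; z_{0.07} = -1.476, z_{0.7} = 0.5244.
σ = (1.065 − -0.844)/(0.5244 − (-1.476)) = 0.954.
μ = -0.844 − (-1.476)·0.954 = 0.564.
CV = √(exp(σ²)−1) = √(exp(0.9106)−1) = 1.219.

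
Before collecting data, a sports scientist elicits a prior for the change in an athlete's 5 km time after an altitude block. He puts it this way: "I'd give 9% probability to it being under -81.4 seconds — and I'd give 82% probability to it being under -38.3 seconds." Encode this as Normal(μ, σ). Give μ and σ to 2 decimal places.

μ = -55.79, σ = 19.10

The p-quantile of Normal(μ,σ) is μ + z_p·σ, with z_{0.09} = -1.341 and z_{0.82} = 0.9154.
Eliminate σ: μ = (z₂·x₁ − z₁·x₂)/(z₂ − z₁) = (0.9154·-81.4 − (-1.341)·-38.3)/2.256 = -55.79.
Then σ = (x₂ − x₁)/(z₂ − z₁) = (-38.3 − -81.4)/2.256 = 19.10.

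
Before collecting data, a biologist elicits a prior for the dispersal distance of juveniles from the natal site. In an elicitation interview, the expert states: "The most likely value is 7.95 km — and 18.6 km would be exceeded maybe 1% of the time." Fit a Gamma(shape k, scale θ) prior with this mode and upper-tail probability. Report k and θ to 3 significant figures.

k ≈ 7.59, θ ≈ 1.21

Gamma(k,θ) with k>1 has mode (k−1)θ, so θ = 7.95/(k−1).
Need P(X < 18.6) = 0.99 with θ tied to k this way. Start at k = 2, θ = 7.95: P(X<18.6) ≈ 0.678.
Too low — raise k to concentrate. Iterating converges to k ≈ 7.59.
Then θ = 7.95/(7.59−1) ≈ 1.21.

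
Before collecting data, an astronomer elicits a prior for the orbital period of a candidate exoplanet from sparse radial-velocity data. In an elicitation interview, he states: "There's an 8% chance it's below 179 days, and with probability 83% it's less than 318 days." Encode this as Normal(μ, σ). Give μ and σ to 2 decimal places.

The p-quantile of Normal(μ,σ) is μ + z_p·σ, with z_{0.08} = -1.405 and z_{0.83} = 0.9542.
Eliminate σ: μ = (z₂·x₁ − z₁·x₂)/(z₂ − z₁) = (0.9542·179 − (-1.405)·318)/2.359 = 261.78.
Then σ = (x₂ − x₁)/(z₂ − z₁) = (318 − 179)/2.359 = 58.92.

μ = 261.78, σ = 58.92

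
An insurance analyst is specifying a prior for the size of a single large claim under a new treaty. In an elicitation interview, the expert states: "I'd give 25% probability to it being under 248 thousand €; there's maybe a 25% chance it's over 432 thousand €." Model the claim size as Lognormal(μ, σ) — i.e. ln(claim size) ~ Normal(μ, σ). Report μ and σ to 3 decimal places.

μ ≈ 5.791, σ ≈ 0.411

If T ~ Lognormal(μ,σ) then ln T ~ Normal(μ,σ), so the p-quantile of ln T is μ + z_p·σ.
ln(248) = 5.513 and ln(432) = 6.068; z_{0.25} = -0.6745, z_{0.75} = 0.6745.
σ = (6.068 − 5.513)/(0.6745 − (-0.6745)) = 0.411.
μ = 5.513 − (-0.6745)·0.411 = 5.791.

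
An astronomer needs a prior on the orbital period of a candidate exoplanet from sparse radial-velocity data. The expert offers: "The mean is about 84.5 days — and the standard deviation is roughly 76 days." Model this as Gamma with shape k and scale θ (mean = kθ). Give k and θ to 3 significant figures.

k ≈ 1.24, θ ≈ 68.4

For Gamma(k, scale θ): mean = kθ, variance = kθ², so CV = 1/√k.
CV = SD/mean = 76/84.5 = 0.8994, hence k = 1/CV² = 1.24.
Then θ = mean/k = 84.5/1.24 = 68.4.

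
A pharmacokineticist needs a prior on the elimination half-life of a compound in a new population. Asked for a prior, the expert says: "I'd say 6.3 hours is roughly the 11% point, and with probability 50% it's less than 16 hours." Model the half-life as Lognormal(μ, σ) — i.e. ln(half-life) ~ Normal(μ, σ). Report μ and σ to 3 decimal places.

μ ≈ 2.773, σ ≈ 0.760

If T ~ Lognormal(μ,σ) then ln T ~ Normal(μ,σ), so the p-quantile of ln T is μ + z_p·σ.
ln(6.3) = 1.841 and ln(16) = 2.773; z_{0.11} = -1.227, z_{0.5} = 0.
σ = (2.773 − 1.841)/(0 − (-1.227)) = 0.760.
μ = 1.841 − (-1.227)·0.760 = 2.773.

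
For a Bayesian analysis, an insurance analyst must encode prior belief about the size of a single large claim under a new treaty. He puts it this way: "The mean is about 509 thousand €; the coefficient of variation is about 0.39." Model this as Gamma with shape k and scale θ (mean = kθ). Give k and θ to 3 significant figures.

For Gamma(k, scale θ): mean = kθ, variance = kθ², so CV = 1/√k.
CV = 0.39, hence k = 1/CV² = 6.57.
Then θ = mean/k = 509/6.57 = 77.4.

k ≈ 6.57, θ ≈ 77.4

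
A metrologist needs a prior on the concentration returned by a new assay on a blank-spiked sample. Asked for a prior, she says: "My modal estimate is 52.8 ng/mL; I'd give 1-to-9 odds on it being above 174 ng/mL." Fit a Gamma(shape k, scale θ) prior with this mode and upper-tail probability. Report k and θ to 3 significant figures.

Gamma(k,θ) with k>1 has mode (k−1)θ, so θ = 52.8/(k−1).
Need P(X < 174) = 0.9 with θ tied to k this way. Start at k = 2, θ = 52.8: P(X<174) ≈ 0.841.
Too low — raise k to concentrate. Iterating converges to k ≈ 2.32.
Then θ = 52.8/(2.32−1) ≈ 39.9.

k ≈ 2.32, θ ≈ 39.9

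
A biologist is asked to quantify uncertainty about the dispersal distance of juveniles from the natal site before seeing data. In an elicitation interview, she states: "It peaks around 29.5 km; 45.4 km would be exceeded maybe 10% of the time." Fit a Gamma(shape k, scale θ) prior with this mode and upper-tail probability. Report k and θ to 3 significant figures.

Gamma(k,θ) with k>1 has mode (k−1)θ, so θ = 29.5/(k−1).
Need P(X < 45.4) = 0.9 with θ tied to k this way. Start at k = 2, θ = 29.5: P(X<45.4) ≈ 0.455.
Too low — raise k to concentrate. Iterating converges to k ≈ 11.
Then θ = 29.5/(11−1) ≈ 2.94.

k ≈ 11, θ ≈ 2.94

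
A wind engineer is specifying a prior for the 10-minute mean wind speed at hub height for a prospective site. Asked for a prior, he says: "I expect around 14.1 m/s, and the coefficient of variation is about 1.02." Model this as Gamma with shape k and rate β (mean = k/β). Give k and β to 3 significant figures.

For Gamma(k, rate β): mean = k/β, variance = k/β², so CV = 1/√k.
CV = 1.02, hence k = 1/CV² = 0.961.
Then β = k/mean = 0.961/14.1 = 0.0682.

k ≈ 0.961, β ≈ 0.0682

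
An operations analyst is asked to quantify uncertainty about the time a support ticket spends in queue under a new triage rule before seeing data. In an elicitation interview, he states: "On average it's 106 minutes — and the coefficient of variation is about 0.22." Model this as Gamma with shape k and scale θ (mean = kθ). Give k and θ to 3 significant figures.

k ≈ 20.7, θ ≈ 5.13

For Gamma(k, scale θ): mean = kθ, variance = kθ², so CV = 1/√k.
CV = 0.22, hence k = 1/CV² = 20.7.
Then θ = mean/k = 106/20.7 = 5.13.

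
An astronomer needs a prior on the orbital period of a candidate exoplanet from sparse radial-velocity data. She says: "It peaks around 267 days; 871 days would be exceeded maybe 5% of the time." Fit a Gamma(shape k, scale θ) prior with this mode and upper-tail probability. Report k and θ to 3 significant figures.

k ≈ 2.87, θ ≈ 143

Gamma(k,θ) with k>1 has mode (k−1)θ, so θ = 267/(k−1).
Need P(X < 871) = 0.95 with θ tied to k this way. Start at k = 2, θ = 267: P(X<871) ≈ 0.837.
Too low — raise k to concentrate. Iterating converges to k ≈ 2.87.
Then θ = 267/(2.87−1) ≈ 143.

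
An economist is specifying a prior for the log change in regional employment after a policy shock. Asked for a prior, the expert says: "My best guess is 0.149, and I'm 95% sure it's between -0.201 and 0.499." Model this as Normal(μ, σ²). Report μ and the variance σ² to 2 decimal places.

A symmetric 95% interval runs μ ± z·σ with z = 1.96.
Half-width = 0.35, so σ = 0.35/1.96 = 0.179 and σ² = 0.03.
μ is the stated best guess, 0.15.

μ = 0.15, σ² = 0.03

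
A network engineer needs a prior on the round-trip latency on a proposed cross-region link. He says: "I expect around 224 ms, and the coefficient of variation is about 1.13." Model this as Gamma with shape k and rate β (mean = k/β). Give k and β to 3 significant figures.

For Gamma(k, rate β): mean = k/β, variance = k/β², so CV = 1/√k.
CV = 1.13, hence k = 1/CV² = 0.783.
Then β = k/mean = 0.783/224 = 0.0035.

k ≈ 0.783, β ≈ 0.0035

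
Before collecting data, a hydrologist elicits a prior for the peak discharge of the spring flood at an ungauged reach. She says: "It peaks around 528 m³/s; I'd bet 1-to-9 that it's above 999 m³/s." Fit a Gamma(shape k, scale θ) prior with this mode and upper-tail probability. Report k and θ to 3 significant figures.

k ≈ 5.7, θ ≈ 112

Gamma(k,θ) with k>1 has mode (k−1)θ, so θ = 528/(k−1).
Need P(X < 999) = 0.9 with θ tied to k this way. Start at k = 2, θ = 528: P(X<999) ≈ 0.564.
Too low — raise k to concentrate. Iterating converges to k ≈ 5.7.
Then θ = 528/(5.7−1) ≈ 112.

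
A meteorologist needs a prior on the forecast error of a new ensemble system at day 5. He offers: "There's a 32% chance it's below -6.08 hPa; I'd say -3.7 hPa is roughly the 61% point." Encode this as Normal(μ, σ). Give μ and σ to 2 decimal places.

μ = -4.59, σ = 3.19

The p-quantile of Normal(μ,σ) is μ + z_p·σ, with z_{0.32} = -0.4677 and z_{0.61} = 0.2793.
Eliminate σ: μ = (z₂·x₁ − z₁·x₂)/(z₂ − z₁) = (0.2793·-6.08 − (-0.4677)·-3.7)/0.747 = -4.59.
Then σ = (x₂ − x₁)/(z₂ − z₁) = (-3.7 − -6.08)/0.747 = 3.19.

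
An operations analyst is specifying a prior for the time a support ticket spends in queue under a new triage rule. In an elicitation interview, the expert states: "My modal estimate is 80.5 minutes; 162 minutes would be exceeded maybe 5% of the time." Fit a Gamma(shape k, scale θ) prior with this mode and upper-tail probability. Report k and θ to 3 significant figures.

k ≈ 6.66, θ ≈ 14.2

Gamma(k,θ) with k>1 has mode (k−1)θ, so θ = 80.5/(k−1).
Need P(X < 162) = 0.95 with θ tied to k this way. Start at k = 2, θ = 80.5: P(X<162) ≈ 0.597.
Too low — raise k to concentrate. Iterating converges to k ≈ 6.66.
Then θ = 80.5/(6.66−1) ≈ 14.2.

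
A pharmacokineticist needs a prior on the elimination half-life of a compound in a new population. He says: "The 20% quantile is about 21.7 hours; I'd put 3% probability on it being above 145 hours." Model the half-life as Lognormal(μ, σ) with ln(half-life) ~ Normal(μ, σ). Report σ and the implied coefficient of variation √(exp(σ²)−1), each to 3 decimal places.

σ ≈ 0.698, CV ≈ 0.792

If T ~ Lognormal(μ,σ) then ln T ~ Normal(μ,σ), so the p-quantile of ln T is μ + z_p·σ.
ln(21.7) = 3.077 and ln(145) = 4.977; z_{0.2} = -0.8416, z_{0.97} = 1.881.
σ = (4.977 − 3.077)/(1.881 − (-0.8416)) = 0.698.
μ = 3.077 − (-0.8416)·0.698 = 3.665.
CV = √(exp(σ²)−1) = √(exp(0.4868)−1) = 0.792.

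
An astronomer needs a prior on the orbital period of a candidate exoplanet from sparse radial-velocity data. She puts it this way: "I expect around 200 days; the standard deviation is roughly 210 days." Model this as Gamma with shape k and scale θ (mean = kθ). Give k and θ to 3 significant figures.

For Gamma(k, scale θ): mean = kθ, variance = kθ², so CV = 1/√k.
CV = SD/mean = 210/200 = 1.05, hence k = 1/CV² = 0.907.
Then θ = mean/k = 200/0.907 = 220.

k ≈ 0.907, θ ≈ 220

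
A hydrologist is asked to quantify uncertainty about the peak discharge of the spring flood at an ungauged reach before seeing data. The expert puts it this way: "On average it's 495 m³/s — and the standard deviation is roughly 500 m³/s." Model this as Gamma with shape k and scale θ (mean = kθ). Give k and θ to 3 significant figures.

k ≈ 0.98, θ ≈ 505

For Gamma(k, scale θ): mean = kθ, variance = kθ², so CV = 1/√k.
CV = SD/mean = 500/495 = 1.01, hence k = 1/CV² = 0.98.
Then θ = mean/k = 495/0.98 = 505.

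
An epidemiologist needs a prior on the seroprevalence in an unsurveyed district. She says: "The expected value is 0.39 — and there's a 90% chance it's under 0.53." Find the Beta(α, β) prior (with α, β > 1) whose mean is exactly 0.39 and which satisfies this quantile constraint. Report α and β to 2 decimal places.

With mean 0.39 fixed, write α = 0.39s, β = 0.61s where s = α+β.
Need P(θ < 0.53) = 0.9 under Beta(0.39s, 0.61s). Normal approximation: (q−m)/√(m(1−m)/s) ≈ z_{0.9} = 1.28, so s ≈ 0.39·0.61·(1.28)²/(0.53−0.39)² = 19.9.
At s = 19.9: P(θ<0.53) ≈ 0.898. Adjusting to match 0.9 gives s ≈ 20.26.
So α = 0.39·20.26 ≈ 7.90, β = 0.61·20.26 ≈ 12.36.

α ≈ 7.90, β ≈ 12.36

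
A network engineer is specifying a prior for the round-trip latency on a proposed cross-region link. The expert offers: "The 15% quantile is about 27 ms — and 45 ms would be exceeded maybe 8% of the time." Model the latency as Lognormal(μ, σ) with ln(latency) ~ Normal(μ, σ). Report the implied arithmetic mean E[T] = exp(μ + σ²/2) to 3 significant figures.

E[T] ≈ 34.3 ms

If T ~ Lognormal(μ,σ) then ln T ~ Normal(μ,σ), so the p-quantile of ln T is μ + z_p·σ.
ln(27) = 3.296 and ln(45) = 3.807; z_{0.15} = -1.036, z_{0.92} = 1.405.
σ = (3.807 − 3.296)/(1.405 − (-1.036)) = 0.209.
μ = 3.296 − (-1.036)·0.209 = 3.513.
E[T] = exp(μ + σ²/2) = exp(3.513 + 0.0219) = 34.3 ms.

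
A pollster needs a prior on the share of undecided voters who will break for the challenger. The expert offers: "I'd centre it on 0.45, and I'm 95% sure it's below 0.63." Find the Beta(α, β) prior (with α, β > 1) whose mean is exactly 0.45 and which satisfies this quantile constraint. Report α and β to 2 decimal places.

α ≈ 9.19, β ≈ 11.24

With mean 0.45 fixed, write α = 0.45s, β = 0.55s where s = α+β.
Need P(θ < 0.63) = 0.95 under Beta(0.45s, 0.55s). Normal approximation: (q−m)/√(m(1−m)/s) ≈ z_{0.95} = 1.64, so s ≈ 0.45·0.55·(1.64)²/(0.63−0.45)² = 20.7.
At s = 20.7: P(θ<0.63) ≈ 0.951. Adjusting to match 0.95 gives s ≈ 20.43.
So α = 0.45·20.43 ≈ 9.19, β = 0.55·20.43 ≈ 11.24.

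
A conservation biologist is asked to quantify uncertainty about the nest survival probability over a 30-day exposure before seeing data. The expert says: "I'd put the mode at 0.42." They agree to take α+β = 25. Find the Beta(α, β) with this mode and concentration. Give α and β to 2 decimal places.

For α,β > 1 the Beta mode is (α−1)/(α+β−2). With α+β = 25, the mode is (α−1)/23.
Set (α−1)/23 = 0.42 → α = 1 + 0.42·23 = 10.66.
β = 25 − α = 14.34.

α = 10.66, β = 14.34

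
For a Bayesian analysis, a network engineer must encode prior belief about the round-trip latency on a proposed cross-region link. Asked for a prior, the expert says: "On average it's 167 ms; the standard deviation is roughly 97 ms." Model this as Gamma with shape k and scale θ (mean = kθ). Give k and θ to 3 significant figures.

k ≈ 2.96, θ ≈ 56.3

For Gamma(k, scale θ): mean = kθ, variance = kθ², so CV = 1/√k.
CV = SD/mean = 97/167 = 0.5808, hence k = 1/CV² = 2.96.
Then θ = mean/k = 167/2.96 = 56.3.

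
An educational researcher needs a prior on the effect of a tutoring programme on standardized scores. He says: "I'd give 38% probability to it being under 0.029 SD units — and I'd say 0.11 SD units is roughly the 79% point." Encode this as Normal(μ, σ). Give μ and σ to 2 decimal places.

μ = 0.05, σ = 0.07

For Normal(μ,σ), the p-quantile is μ + z_p·σ. Here z_{0.38} = -0.3055, z_{0.79} = 0.8064.
So 0.029 = μ − 0.3055σ and 0.11 = μ + 0.8064σ.
Subtracting: σ = (0.11 − 0.029)/(0.8064 − (-0.3055)) = 0.07.
Then μ = 0.029 − (-0.3055)·0.07 = 0.05.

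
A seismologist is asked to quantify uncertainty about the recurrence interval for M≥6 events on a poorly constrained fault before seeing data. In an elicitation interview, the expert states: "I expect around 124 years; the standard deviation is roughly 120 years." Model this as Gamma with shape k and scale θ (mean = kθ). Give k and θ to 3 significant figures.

k ≈ 1.07, θ ≈ 116

For Gamma(k, scale θ): mean = kθ, variance = kθ², so CV = 1/√k.
CV = SD/mean = 120/124 = 0.9677, hence k = 1/CV² = 1.07.
Then θ = mean/k = 124/1.07 = 116.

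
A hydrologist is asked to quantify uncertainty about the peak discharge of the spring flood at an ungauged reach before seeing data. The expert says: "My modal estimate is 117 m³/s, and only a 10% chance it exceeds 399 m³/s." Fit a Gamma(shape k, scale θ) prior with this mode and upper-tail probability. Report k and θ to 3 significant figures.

Gamma(k,θ) with k>1 has mode (k−1)θ, so θ = 117/(k−1).
Need P(X < 399) = 0.9 with θ tied to k this way. Start at k = 2, θ = 117: P(X<399) ≈ 0.854.
Too low — raise k to concentrate. Iterating converges to k ≈ 2.25.
Then θ = 117/(2.25−1) ≈ 93.8.

k ≈ 2.25, θ ≈ 93.8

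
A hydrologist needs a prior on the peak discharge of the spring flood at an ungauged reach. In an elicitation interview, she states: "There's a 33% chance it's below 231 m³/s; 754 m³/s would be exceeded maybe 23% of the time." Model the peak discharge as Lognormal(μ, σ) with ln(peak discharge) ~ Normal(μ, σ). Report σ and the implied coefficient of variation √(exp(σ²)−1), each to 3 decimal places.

If T ~ Lognormal(μ,σ) then ln T ~ Normal(μ,σ), so the p-quantile of ln T is μ + z_p·σ.
ln(231) = 5.442 and ln(754) = 6.625; z_{0.33} = -0.4399, z_{0.77} = 0.7388.
σ = (6.625 − 5.442)/(0.7388 − (-0.4399)) = 1.004.
μ = 5.442 − (-0.4399)·1.004 = 5.884.
CV = √(exp(σ²)−1) = √(exp(1.0072)−1) = 1.318.

σ ≈ 1.004, CV ≈ 1.318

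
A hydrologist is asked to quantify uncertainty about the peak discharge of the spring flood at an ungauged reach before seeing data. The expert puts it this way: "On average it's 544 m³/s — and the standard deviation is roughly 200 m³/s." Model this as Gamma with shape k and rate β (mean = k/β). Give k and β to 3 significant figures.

For Gamma(k, rate β): mean = k/β, variance = k/β², so CV = 1/√k.
CV = SD/mean = 200/544 = 0.3676, hence k = 1/CV² = 7.4.
Then β = k/mean = 7.4/544 = 0.0136.

k ≈ 7.4, β ≈ 0.0136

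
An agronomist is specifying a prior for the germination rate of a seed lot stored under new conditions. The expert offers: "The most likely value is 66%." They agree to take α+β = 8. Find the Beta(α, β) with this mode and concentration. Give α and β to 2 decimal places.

α = 4.96, β = 3.04

For α,β > 1 the Beta mode is (α−1)/(α+β−2). With α+β = 8, the mode is (α−1)/6.
Set (α−1)/6 = 0.66 → α = 1 + 0.66·6 = 4.96.
β = 8 − α = 3.04.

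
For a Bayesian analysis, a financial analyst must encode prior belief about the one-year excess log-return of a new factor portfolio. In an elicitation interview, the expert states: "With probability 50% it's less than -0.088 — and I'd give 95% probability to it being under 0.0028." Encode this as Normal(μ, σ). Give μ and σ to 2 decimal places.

μ = -0.09, σ = 0.06

The p-quantile of Normal(μ,σ) is μ + z_p·σ, with z_{0.5} = 0 and z_{0.95} = 1.645.
Eliminate σ: μ = (z₂·x₁ − z₁·x₂)/(z₂ − z₁) = (1.645·-0.088 − (0)·0.0028)/1.645 = -0.09.
Then σ = (x₂ − x₁)/(z₂ − z₁) = (0.0028 − -0.088)/1.645 = 0.06.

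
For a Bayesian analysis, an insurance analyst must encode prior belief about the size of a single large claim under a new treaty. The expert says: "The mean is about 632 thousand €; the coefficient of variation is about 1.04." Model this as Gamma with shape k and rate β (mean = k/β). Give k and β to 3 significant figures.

For Gamma(k, rate β): mean = k/β, variance = k/β², so CV = 1/√k.
CV = 1.04, hence k = 1/CV² = 0.925.
Then β = k/mean = 0.925/632 = 0.00146.

k ≈ 0.925, β ≈ 0.00146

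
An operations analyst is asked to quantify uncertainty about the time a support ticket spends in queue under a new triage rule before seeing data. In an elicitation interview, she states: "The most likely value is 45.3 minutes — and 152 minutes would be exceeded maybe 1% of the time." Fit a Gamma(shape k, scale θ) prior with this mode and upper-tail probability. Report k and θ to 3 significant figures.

Gamma(k,θ) with k>1 has mode (k−1)θ, so θ = 45.3/(k−1).
Need P(X < 152) = 0.99 with θ tied to k this way. Start at k = 2, θ = 45.3: P(X<152) ≈ 0.848.
Too low — raise k to concentrate. Iterating converges to k ≈ 3.99.
Then θ = 45.3/(3.99−1) ≈ 15.2.

k ≈ 3.99, θ ≈ 15.2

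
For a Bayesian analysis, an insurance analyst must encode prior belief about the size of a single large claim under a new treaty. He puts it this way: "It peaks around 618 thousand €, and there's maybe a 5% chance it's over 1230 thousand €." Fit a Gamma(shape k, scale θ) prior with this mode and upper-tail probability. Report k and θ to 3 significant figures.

Gamma(k,θ) with k>1 has mode (k−1)θ, so θ = 618/(k−1).
Need P(X < 1230) = 0.95 with θ tied to k this way. Start at k = 2, θ = 618: P(X<1230) ≈ 0.591.
Too low — raise k to concentrate. Iterating converges to k ≈ 6.85.
Then θ = 618/(6.85−1) ≈ 106.

k ≈ 6.85, θ ≈ 106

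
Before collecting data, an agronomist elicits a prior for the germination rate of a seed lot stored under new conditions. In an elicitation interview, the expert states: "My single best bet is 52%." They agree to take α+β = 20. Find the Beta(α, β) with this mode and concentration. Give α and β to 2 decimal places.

For α,β > 1 the Beta mode is (α−1)/(α+β−2). With α+β = 20, the mode is (α−1)/18.
Set (α−1)/18 = 0.52 → α = 1 + 0.52·18 = 10.36.
β = 20 − α = 9.64.

α = 10.36, β = 9.64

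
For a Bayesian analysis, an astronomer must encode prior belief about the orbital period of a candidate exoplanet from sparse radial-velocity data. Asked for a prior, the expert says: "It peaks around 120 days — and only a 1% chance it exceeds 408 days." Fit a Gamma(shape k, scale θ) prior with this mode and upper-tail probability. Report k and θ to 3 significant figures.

Gamma(k,θ) with k>1 has mode (k−1)θ, so θ = 120/(k−1).
Need P(X < 408) = 0.99 with θ tied to k this way. Start at k = 2, θ = 120: P(X<408) ≈ 0.853.
Too low — raise k to concentrate. Iterating converges to k ≈ 3.91.
Then θ = 120/(3.91−1) ≈ 41.2.

k ≈ 3.91, θ ≈ 41.2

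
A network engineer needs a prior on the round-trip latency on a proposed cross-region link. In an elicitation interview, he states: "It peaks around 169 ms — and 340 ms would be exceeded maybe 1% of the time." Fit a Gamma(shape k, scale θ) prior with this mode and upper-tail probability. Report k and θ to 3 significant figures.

Gamma(k,θ) with k>1 has mode (k−1)θ, so θ = 169/(k−1).
Need P(X < 340) = 0.99 with θ tied to k this way. Start at k = 2, θ = 169: P(X<340) ≈ 0.597.
Too low — raise k to concentrate. Iterating converges to k ≈ 11.
Then θ = 169/(11−1) ≈ 16.8.

k ≈ 11, θ ≈ 16.8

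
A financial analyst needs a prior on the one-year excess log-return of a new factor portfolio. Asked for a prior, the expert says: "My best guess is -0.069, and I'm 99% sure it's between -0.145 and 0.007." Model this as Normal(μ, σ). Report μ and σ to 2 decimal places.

A symmetric 99% interval runs μ ± z·σ with z = 2.576.
Half-width = 0.076, so σ = 0.076/2.576 = 0.03.
μ is the stated best guess, -0.07.

μ = -0.07, σ = 0.03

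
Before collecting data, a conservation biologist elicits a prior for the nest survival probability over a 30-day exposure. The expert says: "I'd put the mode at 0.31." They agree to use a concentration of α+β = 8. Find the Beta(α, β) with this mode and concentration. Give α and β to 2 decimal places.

α = 2.86, β = 5.14

For α,β > 1 the Beta mode is (α−1)/(α+β−2). With α+β = 8, the mode is (α−1)/6.
Set (α−1)/6 = 0.31 → α = 1 + 0.31·6 = 2.86.
β = 8 − α = 5.14.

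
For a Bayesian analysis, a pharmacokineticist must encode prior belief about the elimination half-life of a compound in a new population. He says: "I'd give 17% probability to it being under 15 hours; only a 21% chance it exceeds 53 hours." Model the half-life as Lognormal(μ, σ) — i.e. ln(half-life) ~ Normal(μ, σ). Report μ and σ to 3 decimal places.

μ ≈ 3.392, σ ≈ 0.717

If T ~ Lognormal(μ,σ) then ln T ~ Normal(μ,σ), so the p-quantile of ln T is μ + z_p·σ.
ln(15) = 2.708 and ln(53) = 3.97; z_{0.17} = -0.9542, z_{0.79} = 0.8064.
σ = (3.97 − 2.708)/(0.8064 − (-0.9542)) = 0.717.
μ = 2.708 − (-0.9542)·0.717 = 3.392.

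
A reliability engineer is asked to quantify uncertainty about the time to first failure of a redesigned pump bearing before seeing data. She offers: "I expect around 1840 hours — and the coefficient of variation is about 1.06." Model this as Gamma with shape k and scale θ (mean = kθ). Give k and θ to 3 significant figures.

For Gamma(k, scale θ): mean = kθ, variance = kθ², so CV = 1/√k.
CV = 1.06, hence k = 1/CV² = 0.89.
Then θ = mean/k = 1840/0.89 = 2070.

k ≈ 0.89, θ ≈ 2070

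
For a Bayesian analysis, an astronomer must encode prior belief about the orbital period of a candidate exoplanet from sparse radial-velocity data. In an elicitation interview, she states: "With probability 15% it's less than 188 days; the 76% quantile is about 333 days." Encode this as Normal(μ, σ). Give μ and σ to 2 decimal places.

μ = 274.23, σ = 83.20

For Normal(μ,σ), the p-quantile is μ + z_p·σ. Here z_{0.15} = -1.036, z_{0.76} = 0.7063.
So 188 = μ − 1.036σ and 333 = μ + 0.7063σ.
Subtracting: σ = (333 − 188)/(0.7063 − (-1.036)) = 83.20.
Then μ = 188 − (-1.036)·83.20 = 274.23.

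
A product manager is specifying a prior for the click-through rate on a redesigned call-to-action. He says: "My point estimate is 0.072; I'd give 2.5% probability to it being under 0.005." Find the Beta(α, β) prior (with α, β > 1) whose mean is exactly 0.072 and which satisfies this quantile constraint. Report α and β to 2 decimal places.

With mean 0.072 fixed, write α = 0.072s, β = 0.928s where s = α+β.
Need P(θ < 0.005) = 0.025 under Beta(0.072s, 0.928s). Normal approximation: (q−m)/√(m(1−m)/s) ≈ z_{0.025} = -1.96, so s ≈ 0.072·0.928·(-1.96)²/(0.005−0.072)² = 57.2.
At s = 57.2: P(θ<0.005) ≈ 0.000. Adjusting to match 0.025 gives s ≈ 19.91.
So α = 0.072·19.91 ≈ 1.43, β = 0.928·19.91 ≈ 18.48.

α ≈ 1.43, β ≈ 18.48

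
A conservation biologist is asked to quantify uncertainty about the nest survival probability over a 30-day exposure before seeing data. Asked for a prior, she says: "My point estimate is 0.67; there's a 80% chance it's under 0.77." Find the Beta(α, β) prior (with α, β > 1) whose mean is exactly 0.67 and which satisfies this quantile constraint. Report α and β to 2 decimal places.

α ≈ 10.85, β ≈ 5.35

With mean 0.67 fixed, write α = 0.67s, β = 0.33s where s = α+β.
Need P(θ < 0.77) = 0.8 under Beta(0.67s, 0.33s). Normal approximation: (q−m)/√(m(1−m)/s) ≈ z_{0.8} = 0.842, so s ≈ 0.67·0.33·(0.842)²/(0.77−0.67)² = 15.7.
At s = 15.7: P(θ<0.77) ≈ 0.795. Adjusting to match 0.8 gives s ≈ 16.20.
So α = 0.67·16.20 ≈ 10.85, β = 0.33·16.20 ≈ 5.35.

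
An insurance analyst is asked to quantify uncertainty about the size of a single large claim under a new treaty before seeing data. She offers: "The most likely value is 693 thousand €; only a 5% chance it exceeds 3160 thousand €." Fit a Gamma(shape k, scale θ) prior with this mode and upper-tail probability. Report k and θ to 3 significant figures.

k ≈ 2.06, θ ≈ 652

Gamma(k,θ) with k>1 has mode (k−1)θ, so θ = 693/(k−1).
Need P(X < 3160) = 0.95 with θ tied to k this way. Start at k = 2, θ = 693: P(X<3160) ≈ 0.942.
Too low — raise k to concentrate. Iterating converges to k ≈ 2.06.
Then θ = 693/(2.06−1) ≈ 652.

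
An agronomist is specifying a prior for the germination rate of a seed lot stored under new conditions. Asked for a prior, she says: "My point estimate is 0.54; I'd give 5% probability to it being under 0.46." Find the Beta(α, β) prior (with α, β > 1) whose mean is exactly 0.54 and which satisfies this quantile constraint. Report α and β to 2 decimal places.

With mean 0.54 fixed, write α = 0.54s, β = 0.46s where s = α+β.
Need P(θ < 0.46) = 0.05 under Beta(0.54s, 0.46s). Normal approximation: (q−m)/√(m(1−m)/s) ≈ z_{0.05} = -1.64, so s ≈ 0.54·0.46·(-1.64)²/(0.46−0.54)² = 105.0.
At s = 105.0: P(θ<0.46) ≈ 0.050. Adjusting to match 0.05 gives s ≈ 105.29.
So α = 0.54·105.29 ≈ 56.86, β = 0.46·105.29 ≈ 48.43.

α ≈ 56.86, β ≈ 48.43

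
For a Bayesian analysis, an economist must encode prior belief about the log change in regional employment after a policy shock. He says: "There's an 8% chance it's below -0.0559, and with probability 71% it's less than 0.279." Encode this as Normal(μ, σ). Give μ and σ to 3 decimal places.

The p-quantile of Normal(μ,σ) is μ + z_p·σ, with z_{0.08} = -1.405 and z_{0.71} = 0.5534.
Eliminate σ: μ = (z₂·x₁ − z₁·x₂)/(z₂ − z₁) = (0.5534·-0.0559 − (-1.405)·0.279)/1.958 = 0.184.
Then σ = (x₂ − x₁)/(z₂ − z₁) = (0.279 − -0.0559)/1.958 = 0.171.

μ = 0.184, σ = 0.171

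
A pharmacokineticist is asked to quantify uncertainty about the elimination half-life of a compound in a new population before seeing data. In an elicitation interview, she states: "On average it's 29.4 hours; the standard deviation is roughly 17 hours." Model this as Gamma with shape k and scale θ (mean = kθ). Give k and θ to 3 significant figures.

For Gamma(k, scale θ): mean = kθ, variance = kθ², so CV = 1/√k.
CV = SD/mean = 17/29.4 = 0.5782, hence k = 1/CV² = 2.99.
Then θ = mean/k = 29.4/2.99 = 9.83.

k ≈ 2.99, θ ≈ 9.83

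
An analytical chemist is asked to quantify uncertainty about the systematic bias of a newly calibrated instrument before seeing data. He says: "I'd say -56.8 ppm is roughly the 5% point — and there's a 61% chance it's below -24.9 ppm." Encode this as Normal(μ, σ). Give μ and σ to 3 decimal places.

μ = -29.531, σ = 16.579

For Normal(μ,σ), the p-quantile is μ + z_p·σ. Here z_{0.05} = -1.645, z_{0.61} = 0.2793.
So -56.8 = μ − 1.645σ and -24.9 = μ + 0.2793σ.
Subtracting: σ = (-24.9 − -56.8)/(0.2793 − (-1.645)) = 16.579.
Then μ = -56.8 − (-1.645)·16.579 = -29.531.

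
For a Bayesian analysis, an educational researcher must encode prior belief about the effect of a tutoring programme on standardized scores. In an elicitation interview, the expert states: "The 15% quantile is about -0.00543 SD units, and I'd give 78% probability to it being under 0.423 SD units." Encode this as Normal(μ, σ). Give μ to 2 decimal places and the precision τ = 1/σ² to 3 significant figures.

For Normal(μ,σ), the p-quantile is μ + z_p·σ. Here z_{0.15} = -1.036, z_{0.78} = 0.7722.
So -0.00543 = μ − 1.036σ and 0.423 = μ + 0.7722σ.
Subtracting: σ = (0.423 − -0.00543)/(0.7722 − (-1.036)) = 0.24.
Then μ = -0.00543 − (-1.036)·0.24 = 0.24.
Precision τ = 1/σ² = 1/0.2369² = 17.8.

μ = 0.24, τ = 17.8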